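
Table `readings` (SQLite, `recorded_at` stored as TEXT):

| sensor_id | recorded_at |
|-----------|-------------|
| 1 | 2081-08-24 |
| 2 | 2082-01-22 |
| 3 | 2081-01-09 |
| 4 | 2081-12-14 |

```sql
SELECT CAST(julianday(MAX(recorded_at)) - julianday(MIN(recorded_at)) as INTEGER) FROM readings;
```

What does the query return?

MIN = 2081-01-09, MAX = 2082-01-22.
22 days remain in January 2081 after the 9th (31 − 9).
Full months from February 2081 through December 2081 contribute their day counts.
Then 22 days into January 2082.
Total: 22 + 28 + 31 + 30 + 31 + 30 + 31 + 31 + 30 + 31 + 30 + 31 + 22 = 378.

378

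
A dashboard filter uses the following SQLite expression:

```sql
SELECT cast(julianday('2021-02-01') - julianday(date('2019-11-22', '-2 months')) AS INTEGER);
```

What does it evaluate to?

498

Adding -2 months to 2019-11-22 gives 2019-09-22.
8 days remain in September 2019 after the 22nd (30 − 22).
Full months from October 2019 through January 2021 contribute their day counts.
Then 1 day into February 2021.
Total: 8 + 31 + 30 + 31 + 31 + 29 + 31 + 30 + 31 + 30 + 31 + 31 + 30 + 31 + 30 + 31 + 31 + 1 = 498.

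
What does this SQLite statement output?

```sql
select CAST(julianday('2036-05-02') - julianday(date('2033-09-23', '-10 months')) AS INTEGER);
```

1256

Adding -10 months to 2033-09-23 gives 2032-11-23.
7 days remain in November 2032 after the 23rd (30 − 23).
Full months from December 2032 through April 2036 contribute their day counts.
Then 2 days into May 2036.
Total: 7 + 31 + 31 + 28 + 31 + 30 + 31 + 30 + 31 + 31 + 30 + 31 + 30 + 31 + 31 + 28 + 31 + 30 + 31 + 30 + 31 + 31 + 30 + 31 + 30 + 31 + 31 + 28 + 31 + 30 + 31 + 30 + 31 + 31 + 30 + 31 + 30 + 31 + 31 + 29 + 31 + 30 + 2 = 1256.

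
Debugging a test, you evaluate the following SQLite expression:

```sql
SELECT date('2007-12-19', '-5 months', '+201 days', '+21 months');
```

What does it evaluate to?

2009-11-05

Adding -5 months to 2007-12-19 gives 2007-07-19.
Applying '+201 days' to 2007-07-19: counting 201 days forward gives 2008-02-05.
Adding +21 months to 2008-02-05 gives 2009-11-05.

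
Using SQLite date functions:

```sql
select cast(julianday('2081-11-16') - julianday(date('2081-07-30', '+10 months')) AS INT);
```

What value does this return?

-195

Adding +10 months to 2081-07-30 gives 2082-05-30.
14 days remain in November 2081 after the 16th (30 − 16).
December 2081: 31 days.
January 2082: 31 days.
February 2082: 28 days.
March 2082: 31 days.
April 2082: 30 days.
Then 30 days into May 2082.
Total: 14 + 31 + 31 + 28 + 31 + 30 + 30 = 195.
The subtraction is earlier − later, so the result is −195 → -195.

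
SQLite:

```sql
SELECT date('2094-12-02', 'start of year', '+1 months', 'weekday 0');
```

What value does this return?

2094-02-07

`start of year` rewinds 2094-12-02 to 2094-01-01.
Adding +1 month to 2094-01-01 gives 2094-02-01.
`weekday 0` advances to the next Sunday; 2094-02-01 is a Monday, so it moves forward to 2094-02-07.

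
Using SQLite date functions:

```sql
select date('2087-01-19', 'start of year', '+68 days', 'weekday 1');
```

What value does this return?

2087-03-10

`start of year` rewinds 2087-01-19 to 2087-01-01.
Applying '+68 days' to 2087-01-01: counting 68 days forward gives 2087-03-10.
`weekday 1` advances to the next Monday; 2087-03-10 is already a Monday, so it stays at 2087-03-10.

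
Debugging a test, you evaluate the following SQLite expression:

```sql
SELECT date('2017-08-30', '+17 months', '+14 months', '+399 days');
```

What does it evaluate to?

2021-05-03

Adding +17 months to 2017-08-30 gives 2019-01-30.
Adding +14 months to 2019-01-30 gives 2020-03-30.
Applying '+399 days' to 2020-03-30: counting 399 days forward gives 2021-05-03.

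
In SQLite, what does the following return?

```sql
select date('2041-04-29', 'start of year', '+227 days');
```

`start of year` rewinds 2041-04-29 to 2041-01-01.
Applying '+227 days' to 2041-01-01: counting 227 days forward gives 2041-08-16.

2041-08-16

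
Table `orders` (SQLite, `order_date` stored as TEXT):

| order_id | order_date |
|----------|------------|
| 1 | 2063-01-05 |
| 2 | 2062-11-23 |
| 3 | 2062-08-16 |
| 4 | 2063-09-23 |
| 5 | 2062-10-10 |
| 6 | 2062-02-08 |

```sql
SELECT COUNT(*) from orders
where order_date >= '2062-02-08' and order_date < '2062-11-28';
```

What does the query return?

Rows in [2062-02-08, 2062-11-28): 2062-11-23, 2062-08-16, 2062-10-10, 2062-02-08 → 4 rows.

4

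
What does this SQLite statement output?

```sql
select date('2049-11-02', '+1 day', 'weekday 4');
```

Advancing 1 more day within November lands on 2049-11-03.
`weekday 4` advances to the next Thursday; 2049-11-03 is a Wednesday, so it moves forward to 2049-11-04.

2049-11-04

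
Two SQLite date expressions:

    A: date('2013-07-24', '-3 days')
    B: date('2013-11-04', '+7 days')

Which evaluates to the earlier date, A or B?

A = 2013-07-21.
B = 2013-11-11.
A is earlier.

A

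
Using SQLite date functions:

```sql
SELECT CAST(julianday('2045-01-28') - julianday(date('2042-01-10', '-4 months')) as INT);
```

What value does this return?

Adding -4 months to 2042-01-10 gives 2041-09-10.
20 days remain in September 2041 after the 10th (30 − 10).
Full months from October 2041 through December 2044 contribute their day counts.
Then 28 days into January 2045.
Total: 20 + 31 + 30 + 31 + 31 + 28 + 31 + 30 + 31 + 30 + 31 + 31 + 30 + 31 + 30 + 31 + 31 + 28 + 31 + 30 + 31 + 30 + 31 + 31 + 30 + 31 + 30 + 31 + 31 + 29 + 31 + 30 + 31 + 30 + 31 + 31 + 30 + 31 + 30 + 31 + 28 = 1236.

1236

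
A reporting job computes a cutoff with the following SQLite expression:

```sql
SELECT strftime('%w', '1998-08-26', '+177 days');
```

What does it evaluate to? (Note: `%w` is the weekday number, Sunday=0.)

5

First apply '+177 days': 1998-08-26 → 1999-02-19.
1999-02-19 is a Friday; with Sunday=0 that is 5.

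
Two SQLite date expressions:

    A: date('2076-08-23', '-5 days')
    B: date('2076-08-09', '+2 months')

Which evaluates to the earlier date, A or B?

A = 2076-08-18.
B = 2076-10-09.
A is earlier.

A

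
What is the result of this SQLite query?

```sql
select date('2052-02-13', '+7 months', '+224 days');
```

Adding +7 months to 2052-02-13 gives 2052-09-13.
Applying '+224 days' to 2052-09-13: counting 224 days forward gives 2053-04-25.

2053-04-25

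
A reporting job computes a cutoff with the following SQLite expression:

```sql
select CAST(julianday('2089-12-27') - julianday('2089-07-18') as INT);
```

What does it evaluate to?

13 days remain in July 2089 after the 18th (31 − 18).
August 2089: 31 days.
September 2089: 30 days.
October 2089: 31 days.
November 2089: 30 days.
Then 27 days into December 2089.
Total: 13 + 31 + 30 + 31 + 30 + 27 = 162.

162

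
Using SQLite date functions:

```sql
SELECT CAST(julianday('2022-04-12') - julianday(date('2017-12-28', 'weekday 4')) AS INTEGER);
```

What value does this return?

1566

`weekday 4` advances to the next Thursday; 2017-12-28 is already a Thursday, so it stays at 2017-12-28.
3 days remain in December 2017 after the 28th (31 − 28).
Full months from January 2018 through March 2022 contribute their day counts.
Then 12 days into April 2022.
Total: 3 + 31 + 28 + 31 + 30 + 31 + 30 + 31 + 31 + 30 + 31 + 30 + 31 + 31 + 28 + 31 + 30 + 31 + 30 + 31 + 31 + 30 + 31 + 30 + 31 + 31 + 29 + 31 + 30 + 31 + 30 + 31 + 31 + 30 + 31 + 30 + 31 + 31 + 28 + 31 + 30 + 31 + 30 + 31 + 31 + 30 + 31 + 30 + 31 + 31 + 28 + 31 + 12 = 1566.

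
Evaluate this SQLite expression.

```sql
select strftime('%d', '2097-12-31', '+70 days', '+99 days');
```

18

First apply '+70 days', '+99 days': 2097-12-31 → 2098-06-18.
`%d` extracts the 2-digit day of month: 18.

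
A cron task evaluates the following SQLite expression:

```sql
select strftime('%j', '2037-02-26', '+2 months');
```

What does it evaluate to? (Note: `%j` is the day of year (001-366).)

116

First apply '+2 months': 2037-02-26 → 2037-04-26.
Day-of-year for 2037-04-26: days since 2037-01-01 inclusive = 116, zero-padded to 116.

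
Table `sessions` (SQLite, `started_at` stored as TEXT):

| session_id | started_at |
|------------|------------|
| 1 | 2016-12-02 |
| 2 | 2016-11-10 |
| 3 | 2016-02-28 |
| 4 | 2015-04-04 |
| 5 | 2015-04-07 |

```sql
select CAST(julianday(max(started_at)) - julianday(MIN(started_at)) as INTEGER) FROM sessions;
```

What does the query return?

608

MIN = 2015-04-04, MAX = 2016-12-02.
26 days remain in April 2015 after the 4th (30 − 4).
Full months from May 2015 through November 2016 contribute their day counts.
Then 2 days into December 2016.
Total: 26 + 31 + 30 + 31 + 31 + 30 + 31 + 30 + 31 + 31 + 29 + 31 + 30 + 31 + 30 + 31 + 31 + 30 + 31 + 30 + 2 = 608.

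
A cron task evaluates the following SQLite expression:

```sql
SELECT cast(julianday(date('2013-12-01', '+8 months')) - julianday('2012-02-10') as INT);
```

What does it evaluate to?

903

Adding +8 months to 2013-12-01 gives 2014-08-01.
19 days remain in February 2012 after the 10th (29 − 10).
Full months from March 2012 through July 2014 contribute their day counts.
Then 1 day into August 2014.
Total: 19 + 31 + 30 + 31 + 30 + 31 + 31 + 30 + 31 + 30 + 31 + 31 + 28 + 31 + 30 + 31 + 30 + 31 + 31 + 30 + 31 + 30 + 31 + 31 + 28 + 31 + 30 + 31 + 30 + 31 + 1 = 903.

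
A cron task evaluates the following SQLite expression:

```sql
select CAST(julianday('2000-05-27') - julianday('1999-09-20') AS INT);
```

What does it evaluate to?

250

10 days remain in September 1999 after the 20th (30 − 20).
Full months from October 1999 through April 2000 contribute their day counts.
Then 27 days into May 2000.
Total: 10 + 31 + 30 + 31 + 31 + 29 + 31 + 30 + 27 = 250.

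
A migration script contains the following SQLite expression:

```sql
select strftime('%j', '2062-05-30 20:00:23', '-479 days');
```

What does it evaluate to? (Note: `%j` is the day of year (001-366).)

First apply '-479 days': 2062-05-30 20:00:23 → 2061-02-05 20:00:23.
Day-of-year for 2061-02-05: days since 2061-01-01 inclusive = 36, zero-padded to 036.

036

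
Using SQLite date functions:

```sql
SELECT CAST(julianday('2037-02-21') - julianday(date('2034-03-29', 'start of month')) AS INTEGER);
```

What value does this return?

`start of month` rewinds 2034-03-29 to 2034-03-01.
30 days remain in March 2034 after the 1st (31 − 1).
Full months from April 2034 through January 2037 contribute their day counts.
Then 21 days into February 2037.
Total: 30 + 30 + 31 + 30 + 31 + 31 + 30 + 31 + 30 + 31 + 31 + 28 + 31 + 30 + 31 + 30 + 31 + 31 + 30 + 31 + 30 + 31 + 31 + 29 + 31 + 30 + 31 + 30 + 31 + 31 + 30 + 31 + 30 + 31 + 31 + 21 = 1088.

1088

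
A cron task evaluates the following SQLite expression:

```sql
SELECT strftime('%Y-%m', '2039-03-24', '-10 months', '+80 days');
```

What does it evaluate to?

First apply '-10 months', '+80 days': 2039-03-24 → 2038-08-12.
`%Y-%m` extracts the year-month: 2038-08.

2038-08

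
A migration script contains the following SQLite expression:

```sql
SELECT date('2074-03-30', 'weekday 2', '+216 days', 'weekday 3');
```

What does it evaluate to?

2074-11-07

`weekday 2` advances to the next Tuesday; 2074-03-30 is a Friday, so it moves forward to 2074-04-03.
Applying '+216 days' to 2074-04-03: counting 216 days forward gives 2074-11-05.
`weekday 3` advances to the next Wednesday; 2074-11-05 is a Monday, so it moves forward to 2074-11-07.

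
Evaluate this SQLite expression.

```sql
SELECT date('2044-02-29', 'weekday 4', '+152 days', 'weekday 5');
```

`weekday 4` advances to the next Thursday; 2044-02-29 is a Monday, so it moves forward to 2044-03-03.
Applying '+152 days' to 2044-03-03: counting 152 days forward gives 2044-08-02.
`weekday 5` advances to the next Friday; 2044-08-02 is a Tuesday, so it moves forward to 2044-08-05.

2044-08-05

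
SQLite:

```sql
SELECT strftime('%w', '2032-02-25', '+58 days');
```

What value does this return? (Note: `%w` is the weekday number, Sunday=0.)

5

First apply '+58 days': 2032-02-25 → 2032-04-23.
2032-04-23 is a Friday; with Sunday=0 that is 5.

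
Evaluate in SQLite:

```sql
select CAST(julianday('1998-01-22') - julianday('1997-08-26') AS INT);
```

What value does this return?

5 days remain in August 1997 after the 26th (31 − 26).
September 1997: 30 days.
October 1997: 31 days.
November 1997: 30 days.
December 1997: 31 days.
Then 22 days into January 1998.
Total: 5 + 30 + 31 + 30 + 31 + 22 = 149.

149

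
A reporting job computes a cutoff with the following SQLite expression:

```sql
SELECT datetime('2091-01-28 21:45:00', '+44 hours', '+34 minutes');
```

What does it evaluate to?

+44 hours from 2091-01-28 21:45:00 is 2091-01-30 17:45:00 (crosses midnight).
+34 minutes from 2091-01-30 17:45:00 is 2091-01-30 18:19:00.

2091-01-30 18:19:00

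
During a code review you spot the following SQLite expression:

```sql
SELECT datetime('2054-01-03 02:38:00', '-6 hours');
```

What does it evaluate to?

2054-01-02 20:38:00

-6 hours from 2054-01-03 02:38:00 is 2054-01-02 20:38:00 (crosses midnight).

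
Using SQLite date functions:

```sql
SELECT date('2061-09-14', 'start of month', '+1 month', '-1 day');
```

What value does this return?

2061-09-30

`start of month` rewinds 2061-09-14 to 2061-09-01.
Adding +1 month to 2061-09-01 gives 2061-10-01.
Going back 1 day from 2061-10-01 reaches 2061-09-30 (last day of September, 30 days).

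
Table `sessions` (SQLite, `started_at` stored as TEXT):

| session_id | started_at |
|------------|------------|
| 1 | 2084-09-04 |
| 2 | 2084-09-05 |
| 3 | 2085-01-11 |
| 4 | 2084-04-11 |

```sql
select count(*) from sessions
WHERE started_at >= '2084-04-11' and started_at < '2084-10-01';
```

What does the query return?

Rows in [2084-04-11, 2084-10-01): 2084-09-04, 2084-09-05, 2084-04-11 → 3 rows.

3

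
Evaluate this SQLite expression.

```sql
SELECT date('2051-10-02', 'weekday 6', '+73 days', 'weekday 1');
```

`weekday 6` advances to the next Saturday; 2051-10-02 is a Monday, so it moves forward to 2051-10-07.
Applying '+73 days' to 2051-10-07: counting 73 days forward gives 2051-12-19.
`weekday 1` advances to the next Monday; 2051-12-19 is a Tuesday, so it moves forward to 2051-12-25.

2051-12-25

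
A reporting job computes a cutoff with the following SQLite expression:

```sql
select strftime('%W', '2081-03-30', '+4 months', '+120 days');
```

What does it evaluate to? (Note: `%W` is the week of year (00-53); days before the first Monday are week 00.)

First apply '+4 months', '+120 days': 2081-03-30 → 2081-11-27.
2081-11-27 is a Thursday. SQLite's %W counts Mondays since the year started; the result is 47.

47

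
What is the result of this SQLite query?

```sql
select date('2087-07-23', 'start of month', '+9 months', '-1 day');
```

`start of month` rewinds 2087-07-23 to 2087-07-01.
Adding +9 months to 2087-07-01 gives 2088-04-01.
Going back 1 day from 2088-04-01 reaches 2088-03-31 (last day of March, 31 days).

2088-03-31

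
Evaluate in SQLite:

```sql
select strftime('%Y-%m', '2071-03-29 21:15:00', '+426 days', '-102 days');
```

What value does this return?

2072-02

First apply '+426 days', '-102 days': 2071-03-29 21:15:00 → 2072-02-16 21:15:00.
`%Y-%m` extracts the year-month: 2072-02.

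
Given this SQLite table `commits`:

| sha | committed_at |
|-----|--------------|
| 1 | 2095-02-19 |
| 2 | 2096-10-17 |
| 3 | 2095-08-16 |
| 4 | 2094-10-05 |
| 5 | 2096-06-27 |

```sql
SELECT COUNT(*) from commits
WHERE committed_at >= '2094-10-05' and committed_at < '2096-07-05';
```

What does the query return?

4

Rows in [2094-10-05, 2096-07-05): 2095-02-19, 2095-08-16, 2094-10-05, 2096-06-27 → 4 rows.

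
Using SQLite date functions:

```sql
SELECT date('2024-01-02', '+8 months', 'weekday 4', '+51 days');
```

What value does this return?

Adding +8 months to 2024-01-02 gives 2024-09-02.
`weekday 4` advances to the next Thursday; 2024-09-02 is a Monday, so it moves forward to 2024-09-05.
Applying '+51 days' to 2024-09-05: counting 51 days forward gives 2024-10-26.

2024-10-26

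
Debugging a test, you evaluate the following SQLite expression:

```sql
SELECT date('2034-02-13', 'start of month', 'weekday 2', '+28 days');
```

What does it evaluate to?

`start of month` rewinds 2034-02-13 to 2034-02-01.
`weekday 2` advances to the next Tuesday; 2034-02-01 is a Wednesday, so it moves forward to 2034-02-07.
February 2034 has 28 days; 21 remain after the 7th, so 22 days reach 2034-03-01.
Advancing 6 more days within March lands on 2034-03-07.

2034-03-07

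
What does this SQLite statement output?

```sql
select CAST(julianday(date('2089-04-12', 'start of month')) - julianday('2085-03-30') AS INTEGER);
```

1463

`start of month` rewinds 2089-04-12 to 2089-04-01.
1 day remains in March 2085 after the 30th (31 − 30).
Full months from April 2085 through March 2089 contribute their day counts.
Then 1 day into April 2089.
Total: 1 + 30 + 31 + 30 + 31 + 31 + 30 + 31 + 30 + 31 + 31 + 28 + 31 + 30 + 31 + 30 + 31 + 31 + 30 + 31 + 30 + 31 + 31 + 28 + 31 + 30 + 31 + 30 + 31 + 31 + 30 + 31 + 30 + 31 + 31 + 29 + 31 + 30 + 31 + 30 + 31 + 31 + 30 + 31 + 30 + 31 + 31 + 28 + 31 + 1 = 1463.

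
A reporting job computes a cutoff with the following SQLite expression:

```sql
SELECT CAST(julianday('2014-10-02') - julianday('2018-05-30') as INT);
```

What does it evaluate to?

-1336

29 days remain in October 2014 after the 2nd (31 − 2).
Full months from November 2014 through April 2018 contribute their day counts.
Then 30 days into May 2018.
Total: 29 + 30 + 31 + 31 + 28 + 31 + 30 + 31 + 30 + 31 + 31 + 30 + 31 + 30 + 31 + 31 + 29 + 31 + 30 + 31 + 30 + 31 + 31 + 30 + 31 + 30 + 31 + 31 + 28 + 31 + 30 + 31 + 30 + 31 + 31 + 30 + 31 + 30 + 31 + 31 + 28 + 31 + 30 + 30 = 1336.
The subtraction is earlier − later, so the result is −1336 → -1336.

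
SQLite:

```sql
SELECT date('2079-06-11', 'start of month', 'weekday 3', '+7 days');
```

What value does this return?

2079-06-14

`start of month` rewinds 2079-06-11 to 2079-06-01.
`weekday 3` advances to the next Wednesday; 2079-06-01 is a Thursday, so it moves forward to 2079-06-07.
Advancing 7 more days within June lands on 2079-06-14.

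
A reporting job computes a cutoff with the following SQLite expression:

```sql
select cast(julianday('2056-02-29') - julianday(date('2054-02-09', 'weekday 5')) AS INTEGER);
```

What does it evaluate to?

746

`weekday 5` advances to the next Friday; 2054-02-09 is a Monday, so it moves forward to 2054-02-13.
15 days remain in February 2054 after the 13th (28 − 13).
Full months from March 2054 through January 2056 contribute their day counts.
Then 29 days into February 2056.
Total: 15 + 31 + 30 + 31 + 30 + 31 + 31 + 30 + 31 + 30 + 31 + 31 + 28 + 31 + 30 + 31 + 30 + 31 + 31 + 30 + 31 + 30 + 31 + 31 + 29 = 746.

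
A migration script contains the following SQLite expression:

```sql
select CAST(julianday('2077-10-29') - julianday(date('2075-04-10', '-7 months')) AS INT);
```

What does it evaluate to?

Adding -7 months to 2075-04-10 gives 2074-09-10.
20 days remain in September 2074 after the 10th (30 − 10).
Full months from October 2074 through September 2077 contribute their day counts.
Then 29 days into October 2077.
Total: 20 + 31 + 30 + 31 + 31 + 28 + 31 + 30 + 31 + 30 + 31 + 31 + 30 + 31 + 30 + 31 + 31 + 29 + 31 + 30 + 31 + 30 + 31 + 31 + 30 + 31 + 30 + 31 + 31 + 28 + 31 + 30 + 31 + 30 + 31 + 31 + 30 + 29 = 1145.

1145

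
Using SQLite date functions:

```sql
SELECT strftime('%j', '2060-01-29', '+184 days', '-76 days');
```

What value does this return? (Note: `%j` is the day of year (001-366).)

137

First apply '+184 days', '-76 days': 2060-01-29 → 2060-05-16.
Day-of-year for 2060-05-16: days since 2060-01-01 inclusive = 137, zero-padded to 137.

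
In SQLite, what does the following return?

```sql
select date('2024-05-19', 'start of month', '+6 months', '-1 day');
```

2024-10-31

`start of month` rewinds 2024-05-19 to 2024-05-01.
Adding +6 months to 2024-05-01 gives 2024-11-01.
Going back 1 day from 2024-11-01 reaches 2024-10-31 (last day of October, 31 days).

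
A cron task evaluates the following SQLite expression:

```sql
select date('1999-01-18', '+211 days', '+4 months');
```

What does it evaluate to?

Applying '+211 days' to 1999-01-18: counting 211 days forward gives 1999-08-17.
Adding +4 months to 1999-08-17 gives 1999-12-17.

1999-12-17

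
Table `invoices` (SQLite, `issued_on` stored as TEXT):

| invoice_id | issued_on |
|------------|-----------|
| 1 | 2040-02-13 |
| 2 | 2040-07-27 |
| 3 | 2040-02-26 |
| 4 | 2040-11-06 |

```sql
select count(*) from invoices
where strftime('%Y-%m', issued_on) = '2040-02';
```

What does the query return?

2

Rows with year-month 2040-02: 2040-02-13, 2040-02-26 → 2.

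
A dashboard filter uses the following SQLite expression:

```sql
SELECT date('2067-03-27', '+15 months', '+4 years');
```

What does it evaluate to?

2072-06-27

Adding +15 months to 2067-03-27 gives 2068-06-27.
Adding +4 years to 2068-06-27 gives 2072-06-27.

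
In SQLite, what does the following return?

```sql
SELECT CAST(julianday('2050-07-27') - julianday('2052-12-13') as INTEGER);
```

4 days remain in July 2050 after the 27th (31 − 27).
Full months from August 2050 through November 2052 contribute their day counts.
Then 13 days into December 2052.
Total: 4 + 31 + 30 + 31 + 30 + 31 + 31 + 28 + 31 + 30 + 31 + 30 + 31 + 31 + 30 + 31 + 30 + 31 + 31 + 29 + 31 + 30 + 31 + 30 + 31 + 31 + 30 + 31 + 30 + 13 = 870.
The subtraction is earlier − later, so the result is −870 → -870.

-870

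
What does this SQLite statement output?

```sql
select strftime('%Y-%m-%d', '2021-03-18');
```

`%Y-%m-%d` extracts the ISO date: 2021-03-18.

2021-03-18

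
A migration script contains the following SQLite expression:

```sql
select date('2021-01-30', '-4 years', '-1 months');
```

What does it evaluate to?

2016-12-30

Adding -4 years to 2021-01-30 gives 2017-01-30.
Adding -1 month to 2017-01-30 gives 2016-12-30.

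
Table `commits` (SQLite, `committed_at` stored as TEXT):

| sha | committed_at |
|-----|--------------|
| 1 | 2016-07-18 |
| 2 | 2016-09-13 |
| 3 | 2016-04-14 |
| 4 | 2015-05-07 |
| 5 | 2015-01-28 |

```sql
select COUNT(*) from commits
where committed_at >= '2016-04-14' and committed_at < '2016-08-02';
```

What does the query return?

2

Rows in [2016-04-14, 2016-08-02): 2016-07-18, 2016-04-14 → 2 rows.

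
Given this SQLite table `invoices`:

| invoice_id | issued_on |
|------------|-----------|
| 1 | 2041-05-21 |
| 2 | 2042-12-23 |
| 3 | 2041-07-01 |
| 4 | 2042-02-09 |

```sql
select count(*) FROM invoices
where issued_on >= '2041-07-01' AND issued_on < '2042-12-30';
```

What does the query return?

Rows in [2041-07-01, 2042-12-30): 2042-12-23, 2041-07-01, 2042-02-09 → 3 rows.

3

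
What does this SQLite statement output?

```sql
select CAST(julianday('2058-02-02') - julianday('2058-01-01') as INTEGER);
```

30 days remain in January 2058 after the 1st (31 − 1).
Then 2 days into February 2058.
Total: 30 + 2 = 32.

32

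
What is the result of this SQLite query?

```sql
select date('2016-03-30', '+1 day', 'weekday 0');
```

Advancing 1 more day within March lands on 2016-03-31.
`weekday 0` advances to the next Sunday; 2016-03-31 is a Thursday, so it moves forward to 2016-04-03.

2016-04-03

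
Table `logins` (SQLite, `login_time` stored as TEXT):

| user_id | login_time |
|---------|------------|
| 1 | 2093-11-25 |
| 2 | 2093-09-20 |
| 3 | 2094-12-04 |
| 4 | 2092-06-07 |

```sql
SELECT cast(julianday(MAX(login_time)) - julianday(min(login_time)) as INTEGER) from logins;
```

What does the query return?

MIN = 2092-06-07, MAX = 2094-12-04.
23 days remain in June 2092 after the 7th (30 − 7).
Full months from July 2092 through November 2094 contribute their day counts.
Then 4 days into December 2094.
Total: 23 + 31 + 31 + 30 + 31 + 30 + 31 + 31 + 28 + 31 + 30 + 31 + 30 + 31 + 31 + 30 + 31 + 30 + 31 + 31 + 28 + 31 + 30 + 31 + 30 + 31 + 31 + 30 + 31 + 30 + 4 = 910.

910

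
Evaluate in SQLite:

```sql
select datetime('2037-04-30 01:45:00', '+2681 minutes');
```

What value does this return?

2037-05-01 22:26:00

2681 minutes = 44h 41m; +2681 minutes from 2037-04-30 01:45:00 is 2037-05-01 22:26:00 (crosses midnight).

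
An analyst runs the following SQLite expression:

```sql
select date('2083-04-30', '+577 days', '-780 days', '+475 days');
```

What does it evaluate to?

Applying '+577 days' to 2083-04-30: counting 577 days forward gives 2084-11-27.
Applying '-780 days' to 2084-11-27: counting 780 days back gives 2082-10-09.
Applying '+475 days' to 2082-10-09: counting 475 days forward gives 2084-01-27.

2084-01-27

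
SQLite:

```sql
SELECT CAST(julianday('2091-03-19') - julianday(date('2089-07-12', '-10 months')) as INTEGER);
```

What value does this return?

918

Adding -10 months to 2089-07-12 gives 2088-09-12.
18 days remain in September 2088 after the 12th (30 − 12).
Full months from October 2088 through February 2091 contribute their day counts.
Then 19 days into March 2091.
Total: 18 + 31 + 30 + 31 + 31 + 28 + 31 + 30 + 31 + 30 + 31 + 31 + 30 + 31 + 30 + 31 + 31 + 28 + 31 + 30 + 31 + 30 + 31 + 31 + 30 + 31 + 30 + 31 + 31 + 28 + 19 = 918.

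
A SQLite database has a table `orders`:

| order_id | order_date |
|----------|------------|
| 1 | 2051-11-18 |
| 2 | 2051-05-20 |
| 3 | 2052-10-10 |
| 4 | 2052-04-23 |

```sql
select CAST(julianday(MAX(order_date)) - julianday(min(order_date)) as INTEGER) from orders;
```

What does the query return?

509

MIN = 2051-05-20, MAX = 2052-10-10.
11 days remain in May 2051 after the 20th (31 − 20).
Full months from June 2051 through September 2052 contribute their day counts.
Then 10 days into October 2052.
Total: 11 + 30 + 31 + 31 + 30 + 31 + 30 + 31 + 31 + 29 + 31 + 30 + 31 + 30 + 31 + 31 + 30 + 10 = 509.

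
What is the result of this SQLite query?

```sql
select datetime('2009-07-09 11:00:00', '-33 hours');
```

2009-07-08 02:00:00

-33 hours from 2009-07-09 11:00:00 is 2009-07-08 02:00:00 (crosses midnight).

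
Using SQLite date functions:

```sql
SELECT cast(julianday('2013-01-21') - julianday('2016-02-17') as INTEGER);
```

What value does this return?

-1122

10 days remain in January 2013 after the 21st (31 − 21).
Full months from February 2013 through January 2016 contribute their day counts.
Then 17 days into February 2016.
Total: 10 + 28 + 31 + 30 + 31 + 30 + 31 + 31 + 30 + 31 + 30 + 31 + 31 + 28 + 31 + 30 + 31 + 30 + 31 + 31 + 30 + 31 + 30 + 31 + 31 + 28 + 31 + 30 + 31 + 30 + 31 + 31 + 30 + 31 + 30 + 31 + 31 + 17 = 1122.
The subtraction is earlier − later, so the result is −1122 → -1122.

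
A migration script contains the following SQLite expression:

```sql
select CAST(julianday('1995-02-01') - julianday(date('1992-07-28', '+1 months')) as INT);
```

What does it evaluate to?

887

Adding +1 month to 1992-07-28 gives 1992-08-28.
3 days remain in August 1992 after the 28th (31 − 28).
Full months from September 1992 through January 1995 contribute their day counts.
Then 1 day into February 1995.
Total: 3 + 30 + 31 + 30 + 31 + 31 + 28 + 31 + 30 + 31 + 30 + 31 + 31 + 30 + 31 + 30 + 31 + 31 + 28 + 31 + 30 + 31 + 30 + 31 + 31 + 30 + 31 + 30 + 31 + 31 + 1 = 887.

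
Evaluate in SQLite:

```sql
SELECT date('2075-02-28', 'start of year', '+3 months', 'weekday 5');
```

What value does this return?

2075-04-05

`start of year` rewinds 2075-02-28 to 2075-01-01.
Adding +3 months to 2075-01-01 gives 2075-04-01.
`weekday 5` advances to the next Friday; 2075-04-01 is a Monday, so it moves forward to 2075-04-05.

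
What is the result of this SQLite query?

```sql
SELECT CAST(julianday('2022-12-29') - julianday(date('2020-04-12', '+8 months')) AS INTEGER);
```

747

Adding +8 months to 2020-04-12 gives 2020-12-12.
19 days remain in December 2020 after the 12th (31 − 12).
Full months from January 2021 through November 2022 contribute their day counts.
Then 29 days into December 2022.
Total: 19 + 31 + 28 + 31 + 30 + 31 + 30 + 31 + 31 + 30 + 31 + 30 + 31 + 31 + 28 + 31 + 30 + 31 + 30 + 31 + 31 + 30 + 31 + 30 + 29 = 747.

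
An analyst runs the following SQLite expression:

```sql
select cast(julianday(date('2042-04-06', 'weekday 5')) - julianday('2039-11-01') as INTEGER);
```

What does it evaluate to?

892

`weekday 5` advances to the next Friday; 2042-04-06 is a Sunday, so it moves forward to 2042-04-11.
29 days remain in November 2039 after the 1st (30 − 1).
Full months from December 2039 through March 2042 contribute their day counts.
Then 11 days into April 2042.
Total: 29 + 31 + 31 + 29 + 31 + 30 + 31 + 30 + 31 + 31 + 30 + 31 + 30 + 31 + 31 + 28 + 31 + 30 + 31 + 30 + 31 + 31 + 30 + 31 + 30 + 31 + 31 + 28 + 31 + 11 = 892.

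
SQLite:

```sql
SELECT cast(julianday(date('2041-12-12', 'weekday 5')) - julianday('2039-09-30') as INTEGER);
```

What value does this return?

805

`weekday 5` advances to the next Friday; 2041-12-12 is a Thursday, so it moves forward to 2041-12-13.
0 days remain in September 2039 after the 30th (30 − 30).
Full months from October 2039 through November 2041 contribute their day counts.
Then 13 days into December 2041.
Total: 0 + 31 + 30 + 31 + 31 + 29 + 31 + 30 + 31 + 30 + 31 + 31 + 30 + 31 + 30 + 31 + 31 + 28 + 31 + 30 + 31 + 30 + 31 + 31 + 30 + 31 + 30 + 13 = 805.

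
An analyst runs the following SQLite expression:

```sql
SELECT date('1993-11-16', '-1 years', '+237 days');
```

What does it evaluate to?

1993-07-11

Adding -1 year to 1993-11-16 gives 1992-11-16.
Applying '+237 days' to 1992-11-16: counting 237 days forward gives 1993-07-11.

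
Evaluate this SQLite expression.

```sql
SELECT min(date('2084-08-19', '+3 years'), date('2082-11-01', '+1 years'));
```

date('2084-08-19', '+3 years') → 2087-08-19.
date('2082-11-01', '+1 years') → 2083-11-01.
Earlier of the two is 2083-11-01.

2083-11-01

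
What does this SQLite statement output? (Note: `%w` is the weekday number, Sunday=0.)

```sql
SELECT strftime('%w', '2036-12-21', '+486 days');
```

3

First apply '+486 days': 2036-12-21 → 2038-04-21.
2038-04-21 is a Wednesday; with Sunday=0 that is 3.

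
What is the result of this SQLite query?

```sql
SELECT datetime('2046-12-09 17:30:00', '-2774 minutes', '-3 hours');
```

2774 minutes = 46h 14m; -2774 minutes from 2046-12-09 17:30:00 is 2046-12-07 19:16:00 (crosses midnight).
-3 hours from 2046-12-07 19:16:00 is 2046-12-07 16:16:00.

2046-12-07 16:16:00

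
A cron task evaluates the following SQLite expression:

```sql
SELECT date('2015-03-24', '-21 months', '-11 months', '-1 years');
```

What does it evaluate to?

Adding -21 months to 2015-03-24 gives 2013-06-24.
Adding -11 months to 2013-06-24 gives 2012-07-24.
Adding -1 year to 2012-07-24 gives 2011-07-24.

2011-07-24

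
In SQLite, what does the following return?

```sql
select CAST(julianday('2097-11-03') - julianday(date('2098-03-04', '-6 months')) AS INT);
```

60

Adding -6 months to 2098-03-04 gives 2097-09-04.
26 days remain in September 2097 after the 4th (30 − 4).
October 2097: 31 days.
Then 3 days into November 2097.
Total: 26 + 31 + 3 = 60.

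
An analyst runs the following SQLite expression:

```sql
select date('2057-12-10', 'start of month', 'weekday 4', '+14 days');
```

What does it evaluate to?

`start of month` rewinds 2057-12-10 to 2057-12-01.
`weekday 4` advances to the next Thursday; 2057-12-01 is a Saturday, so it moves forward to 2057-12-06.
Advancing 14 more days within December lands on 2057-12-20.

2057-12-20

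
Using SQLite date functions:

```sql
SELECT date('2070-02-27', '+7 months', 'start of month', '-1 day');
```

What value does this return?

2070-08-31

Adding +7 months to 2070-02-27 gives 2070-09-27.
`start of month` rewinds 2070-09-27 to 2070-09-01.
Going back 1 day from 2070-09-01 reaches 2070-08-31 (last day of August, 31 days).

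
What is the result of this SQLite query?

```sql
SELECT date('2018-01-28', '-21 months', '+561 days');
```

Adding -21 months to 2018-01-28 gives 2016-04-28.
Applying '+561 days' to 2016-04-28: counting 561 days forward gives 2017-11-10.

2017-11-10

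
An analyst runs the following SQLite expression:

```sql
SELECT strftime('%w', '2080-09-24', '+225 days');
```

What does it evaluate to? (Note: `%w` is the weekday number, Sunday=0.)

First apply '+225 days': 2080-09-24 → 2081-05-07.
2081-05-07 is a Wednesday; with Sunday=0 that is 3.

3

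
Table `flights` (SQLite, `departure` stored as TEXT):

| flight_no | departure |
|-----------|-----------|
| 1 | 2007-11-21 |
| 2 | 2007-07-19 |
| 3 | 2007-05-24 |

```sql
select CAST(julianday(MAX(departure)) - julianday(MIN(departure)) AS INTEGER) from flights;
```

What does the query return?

MIN = 2007-05-24, MAX = 2007-11-21.
7 days remain in May 2007 after the 24th (31 − 24).
June 2007: 30 days.
July 2007: 31 days.
August 2007: 31 days.
September 2007: 30 days.
October 2007: 31 days.
Then 21 days into November 2007.
Total: 7 + 30 + 31 + 31 + 30 + 31 + 21 = 181.

181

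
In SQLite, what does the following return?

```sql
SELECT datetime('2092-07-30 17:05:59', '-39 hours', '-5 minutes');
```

2092-07-29 02:00:59

-39 hours from 2092-07-30 17:05:59 is 2092-07-29 02:05:59 (crosses midnight).
-5 minutes from 2092-07-29 02:05:59 is 2092-07-29 02:00:59.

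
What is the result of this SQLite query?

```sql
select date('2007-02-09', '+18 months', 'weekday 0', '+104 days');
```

Adding +18 months to 2007-02-09 gives 2008-08-09.
`weekday 0` advances to the next Sunday; 2008-08-09 is a Saturday, so it moves forward to 2008-08-10.
Applying '+104 days' to 2008-08-10: counting 104 days forward gives 2008-11-22.

2008-11-22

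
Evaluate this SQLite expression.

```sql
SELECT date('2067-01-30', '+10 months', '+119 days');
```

Adding +10 months to 2067-01-30 gives 2067-11-30.
Applying '+119 days' to 2067-11-30: counting 119 days forward gives 2068-03-28.

2068-03-28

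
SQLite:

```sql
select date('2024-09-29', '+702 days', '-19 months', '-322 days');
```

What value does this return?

Applying '+702 days' to 2024-09-29: counting 702 days forward gives 2026-09-01.
Adding -19 months to 2026-09-01 gives 2025-02-01.
Applying '-322 days' to 2025-02-01: counting 322 days back gives 2024-03-16.

2024-03-16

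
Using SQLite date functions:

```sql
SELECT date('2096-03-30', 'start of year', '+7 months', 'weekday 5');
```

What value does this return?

2096-08-03

`start of year` rewinds 2096-03-30 to 2096-01-01.
Adding +7 months to 2096-01-01 gives 2096-08-01.
`weekday 5` advances to the next Friday; 2096-08-01 is a Wednesday, so it moves forward to 2096-08-03.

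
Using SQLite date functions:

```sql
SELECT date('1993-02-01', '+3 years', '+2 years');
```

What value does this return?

Adding +3 years to 1993-02-01 gives 1996-02-01.
Adding +2 years to 1996-02-01 gives 1998-02-01.

1998-02-01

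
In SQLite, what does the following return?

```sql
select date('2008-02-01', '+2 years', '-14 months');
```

Adding +2 years to 2008-02-01 gives 2010-02-01.
Adding -14 months to 2010-02-01 gives 2008-12-01.

2008-12-01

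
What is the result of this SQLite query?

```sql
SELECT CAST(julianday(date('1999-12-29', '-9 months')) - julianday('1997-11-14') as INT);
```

Adding -9 months to 1999-12-29 gives 1999-03-29.
16 days remain in November 1997 after the 14th (30 − 14).
Full months from December 1997 through February 1999 contribute their day counts.
Then 29 days into March 1999.
Total: 16 + 31 + 31 + 28 + 31 + 30 + 31 + 30 + 31 + 31 + 30 + 31 + 30 + 31 + 31 + 28 + 29 = 500.

500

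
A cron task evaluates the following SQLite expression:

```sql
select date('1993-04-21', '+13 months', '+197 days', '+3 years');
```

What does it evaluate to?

Adding +13 months to 1993-04-21 gives 1994-05-21.
Applying '+197 days' to 1994-05-21: counting 197 days forward gives 1994-12-04.
Adding +3 years to 1994-12-04 gives 1997-12-04.

1997-12-04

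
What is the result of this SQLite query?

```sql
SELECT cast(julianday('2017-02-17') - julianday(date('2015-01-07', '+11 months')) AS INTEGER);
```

438

Adding +11 months to 2015-01-07 gives 2015-12-07.
24 days remain in December 2015 after the 7th (31 − 7).
Full months from January 2016 through January 2017 contribute their day counts.
Then 17 days into February 2017.
Total: 24 + 31 + 29 + 31 + 30 + 31 + 30 + 31 + 31 + 30 + 31 + 30 + 31 + 31 + 17 = 438.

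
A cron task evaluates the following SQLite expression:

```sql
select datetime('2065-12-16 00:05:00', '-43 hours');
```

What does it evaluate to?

2065-12-14 05:05:00

-43 hours from 2065-12-16 00:05:00 is 2065-12-14 05:05:00 (crosses midnight).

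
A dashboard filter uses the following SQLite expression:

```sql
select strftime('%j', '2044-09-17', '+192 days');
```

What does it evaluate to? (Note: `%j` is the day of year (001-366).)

087

First apply '+192 days': 2044-09-17 → 2045-03-28.
Day-of-year for 2045-03-28: days since 2045-01-01 inclusive = 87, zero-padded to 087.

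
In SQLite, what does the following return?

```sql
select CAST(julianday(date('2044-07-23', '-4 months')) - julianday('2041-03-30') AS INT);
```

1089

Adding -4 months to 2044-07-23 gives 2044-03-23.
1 day remains in March 2041 after the 30th (31 − 30).
Full months from April 2041 through February 2044 contribute their day counts.
Then 23 days into March 2044.
Total: 1 + 30 + 31 + 30 + 31 + 31 + 30 + 31 + 30 + 31 + 31 + 28 + 31 + 30 + 31 + 30 + 31 + 31 + 30 + 31 + 30 + 31 + 31 + 28 + 31 + 30 + 31 + 30 + 31 + 31 + 30 + 31 + 30 + 31 + 31 + 29 + 23 = 1089.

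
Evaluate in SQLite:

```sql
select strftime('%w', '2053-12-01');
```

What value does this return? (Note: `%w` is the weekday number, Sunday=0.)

1

2053-12-01 is a Monday; with Sunday=0 that is 1.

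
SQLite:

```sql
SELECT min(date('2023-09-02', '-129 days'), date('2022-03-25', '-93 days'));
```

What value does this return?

2021-12-22

date('2023-09-02', '-129 days') → 2023-04-26.
date('2022-03-25', '-93 days') → 2021-12-22.
Earlier of the two is 2021-12-22.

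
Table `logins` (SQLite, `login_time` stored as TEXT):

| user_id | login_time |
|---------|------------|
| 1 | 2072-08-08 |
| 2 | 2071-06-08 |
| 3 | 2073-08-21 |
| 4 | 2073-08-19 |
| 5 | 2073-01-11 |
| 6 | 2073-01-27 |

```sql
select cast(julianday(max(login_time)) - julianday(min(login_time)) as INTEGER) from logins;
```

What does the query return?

MIN = 2071-06-08, MAX = 2073-08-21.
22 days remain in June 2071 after the 8th (30 − 8).
Full months from July 2071 through July 2073 contribute their day counts.
Then 21 days into August 2073.
Total: 22 + 31 + 31 + 30 + 31 + 30 + 31 + 31 + 29 + 31 + 30 + 31 + 30 + 31 + 31 + 30 + 31 + 30 + 31 + 31 + 28 + 31 + 30 + 31 + 30 + 31 + 21 = 805.

805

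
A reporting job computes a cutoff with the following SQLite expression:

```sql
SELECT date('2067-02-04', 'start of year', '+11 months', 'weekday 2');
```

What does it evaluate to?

`start of year` rewinds 2067-02-04 to 2067-01-01.
Adding +11 months to 2067-01-01 gives 2067-12-01.
`weekday 2` advances to the next Tuesday; 2067-12-01 is a Thursday, so it moves forward to 2067-12-06.

2067-12-06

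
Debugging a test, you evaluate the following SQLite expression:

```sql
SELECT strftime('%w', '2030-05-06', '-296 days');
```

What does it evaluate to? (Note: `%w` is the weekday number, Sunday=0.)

6

First apply '-296 days': 2030-05-06 → 2029-07-14.
2029-07-14 is a Saturday; with Sunday=0 that is 6.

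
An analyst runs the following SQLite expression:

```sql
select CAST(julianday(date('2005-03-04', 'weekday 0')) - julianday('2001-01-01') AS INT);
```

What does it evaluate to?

1525

`weekday 0` advances to the next Sunday; 2005-03-04 is a Friday, so it moves forward to 2005-03-06.
30 days remain in January 2001 after the 1st (31 − 1).
Full months from February 2001 through February 2005 contribute their day counts.
Then 6 days into March 2005.
Total: 30 + 28 + 31 + 30 + 31 + 30 + 31 + 31 + 30 + 31 + 30 + 31 + 31 + 28 + 31 + 30 + 31 + 30 + 31 + 31 + 30 + 31 + 30 + 31 + 31 + 28 + 31 + 30 + 31 + 30 + 31 + 31 + 30 + 31 + 30 + 31 + 31 + 29 + 31 + 30 + 31 + 30 + 31 + 31 + 30 + 31 + 30 + 31 + 31 + 28 + 6 = 1525.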